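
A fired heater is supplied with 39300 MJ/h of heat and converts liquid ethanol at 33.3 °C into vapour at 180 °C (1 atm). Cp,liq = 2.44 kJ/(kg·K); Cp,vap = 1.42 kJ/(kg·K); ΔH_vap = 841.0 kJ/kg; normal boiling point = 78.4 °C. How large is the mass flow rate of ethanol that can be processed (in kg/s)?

ṁ = 9.97 kg/s

Δh = 2.44×(78.4−33.3) + 841.0 + 1.42×(180−78.4) = 1095.3 kJ/kg
Q = 39300 MJ/h = 10917 kJ/s = 10917 kJ/s
ṁ = Q/Δh = 10917 / 1095.3 = 9.9667 kg/s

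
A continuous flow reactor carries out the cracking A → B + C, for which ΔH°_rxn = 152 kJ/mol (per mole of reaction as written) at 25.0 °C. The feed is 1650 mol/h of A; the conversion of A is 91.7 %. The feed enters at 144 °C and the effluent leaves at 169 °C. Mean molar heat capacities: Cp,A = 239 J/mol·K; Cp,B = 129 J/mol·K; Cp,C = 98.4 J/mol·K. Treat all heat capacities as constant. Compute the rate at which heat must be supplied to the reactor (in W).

Extent of reaction ξ = 0.917 × 1650 = 1513 mol/h
Reaction term: ξ·ΔH°_rxn = 1513 × 152 = 229980 kJ/h
Sensible, feed 144→25 °C: -46928 kJ/h
Outlet flows (mol/h): A 136.95, B 1513, C 1513
Sensible, products 25→169 °C: 54259 kJ/h
Q = ΔH = 237310 kJ/h = 65.921 kW
Heat supplied = 65921 W

Q_in = 65900 W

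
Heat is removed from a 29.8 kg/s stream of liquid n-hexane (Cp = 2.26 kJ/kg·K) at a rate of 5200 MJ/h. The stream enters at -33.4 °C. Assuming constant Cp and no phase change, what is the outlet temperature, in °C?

T_out = -54.8 °C

Q = 5200 MJ/h = 1444.4 kJ/s
ΔT = Q/(ṁ·Cp) = 1444.4/(29.8×2.26) = 21.447 K
T_out = -33.4 − 21.447 = -54.847 °C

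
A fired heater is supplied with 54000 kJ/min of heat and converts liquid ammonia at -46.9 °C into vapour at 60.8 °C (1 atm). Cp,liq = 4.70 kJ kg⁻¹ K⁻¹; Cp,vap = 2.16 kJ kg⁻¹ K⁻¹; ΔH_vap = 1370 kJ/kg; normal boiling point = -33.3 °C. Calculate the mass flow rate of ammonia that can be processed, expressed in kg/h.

Δh = 4.70×(-33.3−-46.9) + 1370 + 2.16×(60.8−-33.3) = 1637.2 kJ/kg
Q = 54000 kJ/min = 900 kJ/s = 3.24e+06 kJ/h
ṁ = Q/Δh = 3.24e+06 / 1637.2 = 1979 kg/h

ṁ = 1980 kg/h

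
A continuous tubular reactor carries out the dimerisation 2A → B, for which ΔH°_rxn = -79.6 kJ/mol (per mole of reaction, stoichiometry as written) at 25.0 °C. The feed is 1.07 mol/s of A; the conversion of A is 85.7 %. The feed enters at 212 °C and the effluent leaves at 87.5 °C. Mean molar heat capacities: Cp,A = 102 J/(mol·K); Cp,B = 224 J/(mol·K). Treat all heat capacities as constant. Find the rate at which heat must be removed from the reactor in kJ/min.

Q_out = 2970 kJ/min

Extent of reaction ξ = 0.857 × 1.07 / 2 = 0.4585 mol/s
Reaction term: ξ·ΔH°_rxn = 0.4585 × -79.6 = -36.496 kJ/s
Sensible, feed 212→25 °C: -20.409 kJ/s
Outlet flows (mol/s): A 0.15301, B 0.4585
Sensible, products 25→87.5 °C: 7.3944 kJ/s
Q = ΔH = -49.511 kJ/s = -49.511 kW
Heat removed = 2970.7 kJ/min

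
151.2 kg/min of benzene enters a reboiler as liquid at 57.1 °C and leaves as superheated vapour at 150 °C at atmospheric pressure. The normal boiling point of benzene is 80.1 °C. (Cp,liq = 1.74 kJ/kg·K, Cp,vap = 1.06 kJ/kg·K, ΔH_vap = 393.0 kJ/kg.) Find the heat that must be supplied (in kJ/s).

Q = 1280 kJ/s

liquid 57.1→80.1 °C: 40.02 kJ/kg
vaporisation at 80.1 °C: 393 kJ/kg
vapour 80.1→150 °C: 74.094 kJ/kg
Δh = 40.02 + 393 + 74.094 = 507.11 kJ/kg
Q = ṁ·Δh = 151.2 kg/min × 507.11 kJ/kg = 76676 kJ/min
|Q| = 1277.9 kW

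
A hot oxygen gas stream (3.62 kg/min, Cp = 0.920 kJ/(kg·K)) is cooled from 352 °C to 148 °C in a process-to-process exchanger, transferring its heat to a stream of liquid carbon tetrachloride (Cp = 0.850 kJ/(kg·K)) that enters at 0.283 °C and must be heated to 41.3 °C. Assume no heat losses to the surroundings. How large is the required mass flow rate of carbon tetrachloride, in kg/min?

ṁ_c = 19.5 kg/min

Heat released by hot stream: Q = 3.62 × 0.920 × (352 − 148) = 679.4 kJ/min
Energy balance on cold side (adiabatic exchanger): Q = ṁ_c·Cp_c·(T_c,out − T_c,in)
ṁ_c = 679.4 / [0.850 × (41.3 − 0.283)] = 19.487 kg/min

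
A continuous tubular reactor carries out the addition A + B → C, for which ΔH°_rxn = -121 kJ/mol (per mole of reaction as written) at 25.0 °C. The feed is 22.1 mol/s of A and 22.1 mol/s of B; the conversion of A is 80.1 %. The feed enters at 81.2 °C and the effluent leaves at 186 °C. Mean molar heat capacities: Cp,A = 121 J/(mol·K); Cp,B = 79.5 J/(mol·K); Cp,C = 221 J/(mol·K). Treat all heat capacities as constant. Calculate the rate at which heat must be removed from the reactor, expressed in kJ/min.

Q_out = 97100 kJ/min

Extent of reaction ξ = 0.801 × 22.1 = 17.702 mol/s
Reaction term: ξ·ΔH°_rxn = 17.702 × -121 = -2142 kJ/s
Sensible, feed 81.2→25 °C: -249.03 kJ/s
Outlet flows (mol/s): A 4.3979, B 4.3979, C 17.702
Sensible, products 25→186 °C: 771.82 kJ/s
Q = ΔH = -1619.2 kJ/s = -1619.2 kW
Heat removed = 97149 kJ/min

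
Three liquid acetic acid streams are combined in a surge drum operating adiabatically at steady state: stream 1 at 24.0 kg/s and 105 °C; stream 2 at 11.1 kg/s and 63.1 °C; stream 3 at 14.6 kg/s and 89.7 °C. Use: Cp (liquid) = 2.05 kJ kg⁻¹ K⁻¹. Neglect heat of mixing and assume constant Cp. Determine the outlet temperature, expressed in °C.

T_out = 91.1 °C

No heat crosses the boundary, so H_out = H_in.
T_out = Σ ṁᵢCp,ᵢTᵢ / Σ ṁᵢCp,ᵢ
      = 9286.6 / 101.88 = 91.147 °C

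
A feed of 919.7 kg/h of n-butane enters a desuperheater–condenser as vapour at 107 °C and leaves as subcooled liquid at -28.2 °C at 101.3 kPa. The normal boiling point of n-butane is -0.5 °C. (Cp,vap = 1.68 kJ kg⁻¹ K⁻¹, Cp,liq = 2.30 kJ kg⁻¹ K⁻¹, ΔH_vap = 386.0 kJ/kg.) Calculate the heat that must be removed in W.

Q_c = 161000 W

vapour 107→-0.5 °C: -180.6 kJ/kg
condensation at -0.5 °C: -386 kJ/kg
liquid -0.5→-28.2 °C: -63.71 kJ/kg
Δh = -180.6 + -386 + -63.71 = -630.31 kJ/kg
Q = ṁ·Δh = 919.7 kg/h × -630.31 kJ/kg = -579700 kJ/h
|Q| = 161.03 kW = 161030 W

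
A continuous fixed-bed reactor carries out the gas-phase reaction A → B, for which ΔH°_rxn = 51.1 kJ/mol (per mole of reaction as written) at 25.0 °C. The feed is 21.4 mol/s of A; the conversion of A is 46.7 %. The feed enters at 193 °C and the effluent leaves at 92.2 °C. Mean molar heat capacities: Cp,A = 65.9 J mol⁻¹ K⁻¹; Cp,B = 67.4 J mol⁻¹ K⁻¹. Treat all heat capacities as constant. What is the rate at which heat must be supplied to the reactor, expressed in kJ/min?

Q_in = 22200 kJ/min

Extent of reaction ξ = 0.467 × 21.4 = 9.9938 mol/s
Reaction term: ξ·ΔH°_rxn = 9.9938 × 51.1 = 510.68 kJ/s
Sensible, feed 193→25 °C: -236.92 kJ/s
Outlet flows (mol/s): A 11.406, B 9.9938
Sensible, products 25→92.2 °C: 95.777 kJ/s
Q = ΔH = 369.54 kJ/s = 369.54 kW
Heat supplied = 22172 kJ/min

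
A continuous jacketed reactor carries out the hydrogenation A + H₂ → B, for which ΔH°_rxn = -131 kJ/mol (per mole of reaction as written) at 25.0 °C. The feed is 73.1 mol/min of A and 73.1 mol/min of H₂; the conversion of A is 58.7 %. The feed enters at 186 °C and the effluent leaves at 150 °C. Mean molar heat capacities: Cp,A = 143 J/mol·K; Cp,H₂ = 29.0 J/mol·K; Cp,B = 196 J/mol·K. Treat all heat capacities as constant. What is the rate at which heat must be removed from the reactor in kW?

Extent of reaction ξ = 0.587 × 73.1 = 42.91 mol/min
Reaction term: ξ·ΔH°_rxn = 42.91 × -131 = -5621.2 kJ/min
Sensible, feed 186→25 °C: -2024.3 kJ/min
Outlet flows (mol/min): A 30.19, H₂ 30.19, B 42.91
Sensible, products 25→150 °C: 1700.4 kJ/min
Q = ΔH = -5945.1 kJ/min = -99.085 kW
Heat removed = 99.085 kW

Q_out = 99.1 kW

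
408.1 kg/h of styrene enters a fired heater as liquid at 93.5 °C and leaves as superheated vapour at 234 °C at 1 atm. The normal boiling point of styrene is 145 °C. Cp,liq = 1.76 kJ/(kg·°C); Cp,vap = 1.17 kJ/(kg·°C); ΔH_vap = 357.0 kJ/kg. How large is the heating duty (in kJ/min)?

Q = 3750 kJ/min

liquid 93.5→145 °C: 90.64 kJ/kg
vaporisation at 145 °C: 357 kJ/kg
vapour 145→234 °C: 104.13 kJ/kg
Δh = 90.64 + 357 + 104.13 = 551.77 kJ/kg
Q = ṁ·Δh = 408.1 kg/h × 551.77 kJ/kg = 225180 kJ/h
|Q| = 62.549 kW = 3753 kJ/min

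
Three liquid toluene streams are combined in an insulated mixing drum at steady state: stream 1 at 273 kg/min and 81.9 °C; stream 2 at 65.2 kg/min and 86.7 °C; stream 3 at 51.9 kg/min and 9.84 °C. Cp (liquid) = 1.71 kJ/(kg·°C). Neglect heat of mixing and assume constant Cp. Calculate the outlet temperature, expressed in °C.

Energy balance with Q = 0: Σ ṁᵢCp,ᵢ(T_out − Tᵢ) = 0
T_out = Σ ṁᵢCp,ᵢTᵢ / Σ ṁᵢCp,ᵢ
      = 48773 / 667.07 = 73.115 °C

T_out = 73.1 °C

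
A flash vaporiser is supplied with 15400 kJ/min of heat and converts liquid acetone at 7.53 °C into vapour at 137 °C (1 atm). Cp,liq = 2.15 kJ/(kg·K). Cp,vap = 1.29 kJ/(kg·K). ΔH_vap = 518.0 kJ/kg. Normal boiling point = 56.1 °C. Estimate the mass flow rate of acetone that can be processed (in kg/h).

ṁ = 1270 kg/h

Δh = 2.15×(56.1−7.53) + 518.0 + 1.29×(137−56.1) = 726.79 kJ/kg
Q = 15400 kJ/min = 256.67 kJ/s = 924000 kJ/h
ṁ = Q/Δh = 924000 / 726.79 = 1271.3 kg/h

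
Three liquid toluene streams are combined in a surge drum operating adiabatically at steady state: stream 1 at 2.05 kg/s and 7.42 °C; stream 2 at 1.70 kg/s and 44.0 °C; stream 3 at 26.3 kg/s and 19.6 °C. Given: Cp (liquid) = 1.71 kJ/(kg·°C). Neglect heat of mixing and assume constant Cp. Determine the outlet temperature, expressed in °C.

Energy balance with Q = 0: Σ ṁᵢCp,ᵢ(T_out − Tᵢ) = 0
T_out = Σ ṁᵢCp,ᵢTᵢ / Σ ṁᵢCp,ᵢ
      = 1035.4 / 51.386 = 20.149 °C

T_out = 20.1 °C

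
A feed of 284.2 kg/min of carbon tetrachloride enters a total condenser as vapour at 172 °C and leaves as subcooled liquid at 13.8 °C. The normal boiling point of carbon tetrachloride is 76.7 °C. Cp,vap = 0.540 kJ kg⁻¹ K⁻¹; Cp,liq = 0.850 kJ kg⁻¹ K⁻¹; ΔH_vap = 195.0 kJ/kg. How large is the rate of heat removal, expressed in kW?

Q_c = 1420 kW

vapour 172→76.7 °C: -51.462 kJ/kg
condensation at 76.7 °C: -195 kJ/kg
liquid 76.7→13.8 °C: -53.465 kJ/kg
Δh = -51.462 + -195 + -53.465 = -299.93 kJ/kg
Q = ṁ·Δh = 284.2 kg/min × -299.93 kJ/kg = -85239 kJ/min
|Q| = 1420.7 kW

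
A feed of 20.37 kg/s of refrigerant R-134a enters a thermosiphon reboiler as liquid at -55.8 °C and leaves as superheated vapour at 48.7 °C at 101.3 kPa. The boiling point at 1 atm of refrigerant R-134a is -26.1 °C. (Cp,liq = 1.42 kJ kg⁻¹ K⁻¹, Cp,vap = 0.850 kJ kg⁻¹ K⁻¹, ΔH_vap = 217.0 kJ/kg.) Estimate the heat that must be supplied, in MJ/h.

Q = 23700 MJ/h

liquid -55.8→-26.1 °C: 42.174 kJ/kg
vaporisation at -26.1 °C: 217 kJ/kg
vapour -26.1→48.7 °C: 63.58 kJ/kg
Δh = 42.174 + 217 + 63.58 = 322.75 kJ/kg
Q = ṁ·Δh = 20.37 kg/s × 322.75 kJ/kg = 6574.5 kJ/s
|Q| = 6574.5 kW = 23668 MJ/h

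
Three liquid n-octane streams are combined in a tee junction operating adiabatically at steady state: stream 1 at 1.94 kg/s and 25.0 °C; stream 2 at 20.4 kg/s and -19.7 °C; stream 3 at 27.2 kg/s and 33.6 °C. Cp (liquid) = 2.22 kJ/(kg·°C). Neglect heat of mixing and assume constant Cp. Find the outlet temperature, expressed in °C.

Energy balance with Q = 0: Σ ṁᵢCp,ᵢ(T_out − Tᵢ) = 0
Σ ṁᵢCp,ᵢTᵢ = 1.94×2.22×25.0 + 20.4×2.22×-19.7 + 27.2×2.22×33.6 = 1244.4
Σ ṁᵢCp,ᵢ = 1.94×2.22 + 20.4×2.22 + 27.2×2.22 = 109.98
T_out = 1244.4 / 109.98 = 11.315 °C

T_out = 11.3 °C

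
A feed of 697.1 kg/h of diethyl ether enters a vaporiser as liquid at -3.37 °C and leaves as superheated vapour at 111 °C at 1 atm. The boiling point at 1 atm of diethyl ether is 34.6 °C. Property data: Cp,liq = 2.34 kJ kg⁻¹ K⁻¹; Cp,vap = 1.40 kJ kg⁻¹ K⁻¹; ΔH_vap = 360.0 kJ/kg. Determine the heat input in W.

Q = 108000 W

liquid -3.37→34.6 °C: 88.85 kJ/kg
vaporisation at 34.6 °C: 360 kJ/kg
vapour 34.6→111 °C: 106.96 kJ/kg
Δh = 88.85 + 360 + 106.96 = 555.81 kJ/kg
Q = ṁ·Δh = 697.1 kg/h × 555.81 kJ/kg = 387460 kJ/h
|Q| = 107.63 kW = 107630 W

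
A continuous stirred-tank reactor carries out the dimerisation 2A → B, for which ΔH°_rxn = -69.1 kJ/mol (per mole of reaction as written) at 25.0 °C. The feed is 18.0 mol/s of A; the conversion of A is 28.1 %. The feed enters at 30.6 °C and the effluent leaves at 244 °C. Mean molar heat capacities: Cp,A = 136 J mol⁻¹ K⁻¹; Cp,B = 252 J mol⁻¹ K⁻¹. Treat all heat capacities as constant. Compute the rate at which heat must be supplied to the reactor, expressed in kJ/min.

Extent of reaction ξ = 0.281 × 18.0 / 2 = 2.529 mol/s
Reaction term: ξ·ΔH°_rxn = 2.529 × -69.1 = -174.75 kJ/s
Sensible, feed 30.6→25 °C: -13.709 kJ/s
Outlet flows (mol/s): A 12.942, B 2.529
Sensible, products 25→244 °C: 525.03 kJ/s
Q = ΔH = 336.57 kJ/s = 336.57 kW
Heat supplied = 20194 kJ/min

Q_in = 20200 kJ/min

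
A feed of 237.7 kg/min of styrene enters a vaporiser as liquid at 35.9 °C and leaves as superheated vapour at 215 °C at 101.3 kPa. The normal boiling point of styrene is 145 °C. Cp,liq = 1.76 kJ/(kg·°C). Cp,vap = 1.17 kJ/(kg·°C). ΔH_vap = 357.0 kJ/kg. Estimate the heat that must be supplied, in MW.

Q = 2.50 MW

liquid 35.9→145 °C: 192.02 kJ/kg
vaporisation at 145 °C: 357 kJ/kg
vapour 145→215 °C: 81.9 kJ/kg
Δh = 192.02 + 357 + 81.9 = 630.92 kJ/kg
Q = ṁ·Δh = 237.7 kg/min × 630.92 kJ/kg = 149970 kJ/min
|Q| = 2499.5 kW = 2.4995 MW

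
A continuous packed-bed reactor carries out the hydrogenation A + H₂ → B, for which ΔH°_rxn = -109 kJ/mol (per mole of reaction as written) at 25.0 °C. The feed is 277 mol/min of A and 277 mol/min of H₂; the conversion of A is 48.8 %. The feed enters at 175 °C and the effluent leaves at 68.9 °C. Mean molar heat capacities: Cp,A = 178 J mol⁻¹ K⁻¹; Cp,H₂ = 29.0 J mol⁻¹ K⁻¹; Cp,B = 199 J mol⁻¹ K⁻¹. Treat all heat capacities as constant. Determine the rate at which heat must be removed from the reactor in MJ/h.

Q_out = 1250 MJ/h

Extent of reaction ξ = 0.488 × 277 = 135.18 mol/min
Reaction term: ξ·ΔH°_rxn = 135.18 × -109 = -14734 kJ/min
Sensible, feed 175→25 °C: -8600.9 kJ/min
Outlet flows (mol/min): A 141.82, H₂ 141.82, B 135.18
Sensible, products 25→68.9 °C: 2469.7 kJ/min
Q = ΔH = -20865 kJ/min = -347.76 kW
Heat removed = 1251.9 MJ/h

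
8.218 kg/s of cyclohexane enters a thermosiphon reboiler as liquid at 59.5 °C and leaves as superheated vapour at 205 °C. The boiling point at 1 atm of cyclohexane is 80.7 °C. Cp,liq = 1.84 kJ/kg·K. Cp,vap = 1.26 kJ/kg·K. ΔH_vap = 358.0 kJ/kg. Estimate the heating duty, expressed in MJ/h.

Q = 16400 MJ/h

liquid 59.5→80.7 °C: 39.008 kJ/kg
vaporisation at 80.7 °C: 358 kJ/kg
vapour 80.7→205 °C: 156.62 kJ/kg
Δh = 39.008 + 358 + 156.62 = 553.63 kJ/kg
Q = ṁ·Δh = 8.218 kg/s × 553.63 kJ/kg = 4549.7 kJ/s
|Q| = 4549.7 kW = 16379 MJ/h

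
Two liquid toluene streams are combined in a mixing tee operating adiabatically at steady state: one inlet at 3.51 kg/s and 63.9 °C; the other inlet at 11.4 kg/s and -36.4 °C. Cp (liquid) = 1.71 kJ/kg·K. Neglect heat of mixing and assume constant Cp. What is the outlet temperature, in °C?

T_out = -12.8 °C

Energy balance with Q = 0: Σ ṁᵢCp,ᵢ(T_out − Tᵢ) = 0
Σ ṁᵢCp,ᵢTᵢ = 3.51×1.71×63.9 + 11.4×1.71×-36.4 = -326.05
Σ ṁᵢCp,ᵢ = 3.51×1.71 + 11.4×1.71 = 25.496
T_out = -326.05 / 25.496 = -12.788 °C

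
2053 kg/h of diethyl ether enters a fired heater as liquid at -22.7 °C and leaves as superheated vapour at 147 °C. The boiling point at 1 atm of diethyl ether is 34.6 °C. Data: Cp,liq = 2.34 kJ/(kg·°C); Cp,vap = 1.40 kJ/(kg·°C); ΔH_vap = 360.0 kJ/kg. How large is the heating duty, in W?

Q = 372000 W

liquid -22.7→34.6 °C: 134.08 kJ/kg
vaporisation at 34.6 °C: 360 kJ/kg
vapour 34.6→147 °C: 157.36 kJ/kg
Δh = 134.08 + 360 + 157.36 = 651.44 kJ/kg
Q = ṁ·Δh = 2053 kg/h × 651.44 kJ/kg = 1.3374e+06 kJ/h
|Q| = 371.5 kW = 371500 W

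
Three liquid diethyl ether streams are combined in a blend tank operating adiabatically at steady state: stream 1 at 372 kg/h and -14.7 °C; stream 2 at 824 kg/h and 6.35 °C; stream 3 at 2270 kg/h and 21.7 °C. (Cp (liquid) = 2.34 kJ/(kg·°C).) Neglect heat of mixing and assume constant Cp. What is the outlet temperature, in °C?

T_out = 14.1 °C

No heat crosses the boundary, so H_out = H_in.
T_out = Σ ṁᵢCp,ᵢTᵢ / Σ ṁᵢCp,ᵢ
      = 114710 / 8110.4 = 14.144 °C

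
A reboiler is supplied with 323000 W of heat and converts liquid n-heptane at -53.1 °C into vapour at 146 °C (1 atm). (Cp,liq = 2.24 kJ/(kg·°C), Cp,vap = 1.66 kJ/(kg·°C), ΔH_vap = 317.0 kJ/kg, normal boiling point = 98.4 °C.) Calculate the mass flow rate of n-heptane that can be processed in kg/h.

Δh = 2.24×(98.4−-53.1) + 317.0 + 1.66×(146−98.4) = 735.38 kJ/kg
Q = 323000 W = 323 kJ/s = 1.1628e+06 kJ/h
ṁ = Q/Δh = 1.1628e+06 / 735.38 = 1581.2 kg/h

ṁ = 1580 kg/h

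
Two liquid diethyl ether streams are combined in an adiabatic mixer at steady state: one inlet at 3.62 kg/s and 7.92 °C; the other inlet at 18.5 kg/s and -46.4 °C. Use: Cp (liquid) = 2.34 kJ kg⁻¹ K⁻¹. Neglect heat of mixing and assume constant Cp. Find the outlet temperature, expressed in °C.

T_out = -37.5 °C

No heat crosses the boundary, so H_out = H_in.
T_out = Σ ṁᵢCp,ᵢTᵢ / Σ ṁᵢCp,ᵢ
      = -1941.6 / 51.761 = -37.51 °C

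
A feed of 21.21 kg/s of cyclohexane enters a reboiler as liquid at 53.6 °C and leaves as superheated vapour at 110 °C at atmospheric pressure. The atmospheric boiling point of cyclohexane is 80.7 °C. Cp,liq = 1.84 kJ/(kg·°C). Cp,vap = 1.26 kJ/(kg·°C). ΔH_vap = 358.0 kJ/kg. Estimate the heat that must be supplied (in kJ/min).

Q = 566000 kJ/min

liquid 53.6→80.7 °C: 49.864 kJ/kg
vaporisation at 80.7 °C: 358 kJ/kg
vapour 80.7→110 °C: 36.918 kJ/kg
Δh = 49.864 + 358 + 36.918 = 444.78 kJ/kg
Q = ṁ·Δh = 21.21 kg/s × 444.78 kJ/kg = 9433.8 kJ/s
|Q| = 9433.8 kW = 566030 kJ/min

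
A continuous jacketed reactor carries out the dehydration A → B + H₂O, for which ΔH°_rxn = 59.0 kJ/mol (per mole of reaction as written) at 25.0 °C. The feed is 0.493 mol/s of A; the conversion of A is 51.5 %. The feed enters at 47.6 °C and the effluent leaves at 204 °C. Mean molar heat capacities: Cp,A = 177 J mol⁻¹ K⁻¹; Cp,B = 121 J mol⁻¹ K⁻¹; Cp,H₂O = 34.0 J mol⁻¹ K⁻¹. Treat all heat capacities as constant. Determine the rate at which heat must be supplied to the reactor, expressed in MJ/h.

Q_in = 99.5 MJ/h

Extent of reaction ξ = 0.515 × 0.493 = 0.25389 mol/s
Reaction term: ξ·ΔH°_rxn = 0.25389 × 59.0 = 14.98 kJ/s
Sensible, feed 47.6→25 °C: -1.9721 kJ/s
Outlet flows (mol/s): A 0.23911, B 0.25389, H₂O 0.25389
Sensible, products 25→204 °C: 14.62 kJ/s
Q = ΔH = 27.628 kJ/s = 27.628 kW
Heat supplied = 99.459 MJ/h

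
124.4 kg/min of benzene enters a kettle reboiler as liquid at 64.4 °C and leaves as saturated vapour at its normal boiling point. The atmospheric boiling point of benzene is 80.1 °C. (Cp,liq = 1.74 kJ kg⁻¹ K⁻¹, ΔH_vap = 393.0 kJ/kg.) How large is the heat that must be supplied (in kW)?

liquid 64.4→80.1 °C: 27.318 kJ/kg
vaporisation at 80.1 °C: 393 kJ/kg
Δh = 27.318 + 393 = 420.32 kJ/kg
Q = ṁ·Δh = 124.4 kg/min × 420.32 kJ/kg = 52288 kJ/min
|Q| = 871.46 kW

Q = 871 kW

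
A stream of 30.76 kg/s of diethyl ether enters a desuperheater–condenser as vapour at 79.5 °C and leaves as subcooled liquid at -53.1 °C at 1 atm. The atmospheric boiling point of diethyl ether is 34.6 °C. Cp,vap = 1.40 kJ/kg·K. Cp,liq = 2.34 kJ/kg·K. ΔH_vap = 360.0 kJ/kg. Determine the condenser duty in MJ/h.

Q_c = 69600 MJ/h

vapour 79.5→34.6 °C: -62.86 kJ/kg
condensation at 34.6 °C: -360 kJ/kg
liquid 34.6→-53.1 °C: -205.22 kJ/kg
Δh = -62.86 + -360 + -205.22 = -628.08 kJ/kg
Q = ṁ·Δh = 30.76 kg/s × -628.08 kJ/kg = -19320 kJ/s
|Q| = 19320 kW = 69551 MJ/h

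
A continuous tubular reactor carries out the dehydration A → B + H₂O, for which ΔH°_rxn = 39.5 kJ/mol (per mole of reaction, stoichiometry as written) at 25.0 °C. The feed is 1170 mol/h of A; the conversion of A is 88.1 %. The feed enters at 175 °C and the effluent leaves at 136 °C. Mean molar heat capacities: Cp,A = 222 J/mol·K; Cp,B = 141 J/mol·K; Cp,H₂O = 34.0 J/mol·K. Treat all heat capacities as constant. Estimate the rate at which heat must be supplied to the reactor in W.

Extent of reaction ξ = 0.881 × 1170 = 1030.8 mol/h
Reaction term: ξ·ΔH°_rxn = 1030.8 × 39.5 = 40715 kJ/h
Sensible, feed 175→25 °C: -38961 kJ/h
Outlet flows (mol/h): A 139.23, B 1030.8, H₂O 1030.8
Sensible, products 25→136 °C: 23454 kJ/h
Q = ΔH = 25208 kJ/h = 7.0022 kW
Heat supplied = 7002.2 W

Q_in = 7000 W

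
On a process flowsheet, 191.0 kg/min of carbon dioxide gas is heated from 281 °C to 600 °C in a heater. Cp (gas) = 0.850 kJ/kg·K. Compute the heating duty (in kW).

Q = 863 kW

Q = ṁ·Cp·ΔT = 191.0 × 0.850 × (600 − 281) = 51790 kJ/min
Converting: 51790 / 60 s = 863.16 kW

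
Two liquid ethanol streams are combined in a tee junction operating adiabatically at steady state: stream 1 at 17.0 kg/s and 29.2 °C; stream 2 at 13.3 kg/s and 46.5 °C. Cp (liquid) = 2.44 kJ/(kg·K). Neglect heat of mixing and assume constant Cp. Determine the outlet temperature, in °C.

Adiabatic, steady state ⇒ Σ ṁᵢCp,ᵢ(T_out − Tᵢ) = 0
T_out = Σ ṁᵢCp,ᵢTᵢ / Σ ṁᵢCp,ᵢ
      = 2720.2 / 73.932 = 36.794 °C

T_out = 36.8 °C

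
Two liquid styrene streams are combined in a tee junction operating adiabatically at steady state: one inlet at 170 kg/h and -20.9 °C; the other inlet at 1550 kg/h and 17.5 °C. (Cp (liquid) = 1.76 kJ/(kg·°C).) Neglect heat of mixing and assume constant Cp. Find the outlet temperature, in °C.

Adiabatic, steady state ⇒ Σ ṁᵢCp,ᵢ(T_out − Tᵢ) = 0
T_out = Σ ṁᵢCp,ᵢTᵢ / Σ ṁᵢCp,ᵢ
      = 41487 / 3027.2 = 13.705 °C

T_out = 13.7 °C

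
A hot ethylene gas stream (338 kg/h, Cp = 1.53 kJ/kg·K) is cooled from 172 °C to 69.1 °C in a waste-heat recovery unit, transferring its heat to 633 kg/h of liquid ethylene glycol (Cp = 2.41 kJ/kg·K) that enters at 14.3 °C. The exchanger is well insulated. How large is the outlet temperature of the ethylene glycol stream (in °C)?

Heat released by hot stream: Q = 338 × 1.53 × (172 − 69.1) = 53214 kJ/h
Energy balance on cold side (adiabatic exchanger): Q = ṁ_c·Cp_c·(T_c,out − T_c,in)
T_c,out = 14.3 + 53214/(633 × 2.41) = 49.182 °C

T_c,out = 49.2 °C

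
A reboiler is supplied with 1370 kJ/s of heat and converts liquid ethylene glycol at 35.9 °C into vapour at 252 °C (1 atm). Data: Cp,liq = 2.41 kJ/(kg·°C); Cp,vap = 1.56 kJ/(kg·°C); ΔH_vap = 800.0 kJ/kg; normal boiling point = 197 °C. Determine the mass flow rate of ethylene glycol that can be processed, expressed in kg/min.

Δh = 2.41×(197−35.9) + 800.0 + 1.56×(252−197) = 1274.1 kJ/kg
Q = 1370 kJ/s = 1370 kJ/s = 82200 kJ/min
ṁ = Q/Δh = 82200 / 1274.1 = 64.519 kg/min

ṁ = 64.5 kg/min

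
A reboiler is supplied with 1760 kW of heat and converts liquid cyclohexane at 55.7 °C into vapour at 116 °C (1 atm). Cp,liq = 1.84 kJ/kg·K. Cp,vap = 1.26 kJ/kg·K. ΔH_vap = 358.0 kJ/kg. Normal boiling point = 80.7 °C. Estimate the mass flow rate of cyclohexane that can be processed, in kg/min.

Δh = 1.84×(80.7−55.7) + 358.0 + 1.26×(116−80.7) = 448.48 kJ/kg
Q = 1760 kW = 1760 kJ/s = 105600 kJ/min
ṁ = Q/Δh = 105600 / 448.48 = 235.46 kg/min

ṁ = 235 kg/min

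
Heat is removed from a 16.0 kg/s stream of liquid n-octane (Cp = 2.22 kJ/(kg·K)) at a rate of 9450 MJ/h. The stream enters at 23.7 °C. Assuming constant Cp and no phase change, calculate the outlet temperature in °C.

T_out = -50.2 °C

Q = 9450 MJ/h = 2625 kJ/s
ΔT = Q/(ṁ·Cp) = 2625/(16.0×2.22) = 73.902 K
T_out = 23.7 − 73.902 = -50.202 °C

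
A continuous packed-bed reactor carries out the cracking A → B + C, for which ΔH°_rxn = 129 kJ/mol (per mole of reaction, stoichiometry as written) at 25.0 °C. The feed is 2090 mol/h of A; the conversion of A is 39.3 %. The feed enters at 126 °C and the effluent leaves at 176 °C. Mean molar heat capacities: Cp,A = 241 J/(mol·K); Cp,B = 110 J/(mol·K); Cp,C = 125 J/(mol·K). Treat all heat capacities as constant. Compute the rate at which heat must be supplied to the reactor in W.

Extent of reaction ξ = 0.393 × 2090 = 821.37 mol/h
Reaction term: ξ·ΔH°_rxn = 821.37 × 129 = 105960 kJ/h
Sensible, feed 126→25 °C: -50873 kJ/h
Outlet flows (mol/h): A 1268.6, B 821.37, C 821.37
Sensible, products 25→176 °C: 75313 kJ/h
Q = ΔH = 130400 kJ/h = 36.221 kW
Heat supplied = 36221 W

Q_in = 36200 W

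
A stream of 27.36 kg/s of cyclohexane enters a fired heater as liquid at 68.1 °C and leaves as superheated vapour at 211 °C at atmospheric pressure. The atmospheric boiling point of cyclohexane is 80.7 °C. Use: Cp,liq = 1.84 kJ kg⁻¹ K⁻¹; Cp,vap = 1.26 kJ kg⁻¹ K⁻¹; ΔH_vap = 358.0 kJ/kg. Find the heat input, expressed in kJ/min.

liquid 68.1→80.7 °C: 23.184 kJ/kg
vaporisation at 80.7 °C: 358 kJ/kg
vapour 80.7→211 °C: 164.18 kJ/kg
Δh = 23.184 + 358 + 164.18 = 545.36 kJ/kg
Q = ṁ·Δh = 27.36 kg/s × 545.36 kJ/kg = 14921 kJ/s
|Q| = 14921 kW = 895270 kJ/min

Q = 895000 kJ/min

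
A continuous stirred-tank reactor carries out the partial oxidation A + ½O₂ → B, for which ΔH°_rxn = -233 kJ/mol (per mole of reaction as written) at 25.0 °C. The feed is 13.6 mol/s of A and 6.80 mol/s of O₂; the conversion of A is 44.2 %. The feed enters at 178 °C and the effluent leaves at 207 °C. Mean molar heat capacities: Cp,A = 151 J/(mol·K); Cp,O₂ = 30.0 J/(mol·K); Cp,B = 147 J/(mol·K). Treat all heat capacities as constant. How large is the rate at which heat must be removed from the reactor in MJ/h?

Q_out = 4880 MJ/h

Extent of reaction ξ = 0.442 × 13.6 = 6.0112 mol/s
Reaction term: ξ·ΔH°_rxn = 6.0112 × -233 = -1400.6 kJ/s
Sensible, feed 178→25 °C: -345.41 kJ/s
Outlet flows (mol/s): A 7.5888, O₂ 3.7944, B 6.0112
Sensible, products 25→207 °C: 390.1 kJ/s
Q = ΔH = -1355.9 kJ/s = -1355.9 kW
Heat removed = 4881.3 MJ/h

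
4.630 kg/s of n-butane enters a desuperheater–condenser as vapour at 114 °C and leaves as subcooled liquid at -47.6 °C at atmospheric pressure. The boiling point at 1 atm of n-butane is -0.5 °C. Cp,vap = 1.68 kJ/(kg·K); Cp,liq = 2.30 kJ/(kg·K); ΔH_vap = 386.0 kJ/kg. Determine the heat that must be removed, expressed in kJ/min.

Q_c = 191000 kJ/min

vapour 114→-0.5 °C: -192.36 kJ/kg
condensation at -0.5 °C: -386 kJ/kg
liquid -0.5→-47.6 °C: -108.33 kJ/kg
Δh = -192.36 + -386 + -108.33 = -686.69 kJ/kg
Q = ṁ·Δh = 4.630 kg/s × -686.69 kJ/kg = -3179.4 kJ/s
|Q| = 3179.4 kW = 190760 kJ/min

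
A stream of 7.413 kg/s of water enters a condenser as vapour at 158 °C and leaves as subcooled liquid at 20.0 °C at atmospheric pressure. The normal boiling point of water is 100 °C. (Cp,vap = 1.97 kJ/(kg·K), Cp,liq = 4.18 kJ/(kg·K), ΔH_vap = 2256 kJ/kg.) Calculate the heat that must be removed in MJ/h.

Q_c = 72200 MJ/h

vapour 158→100 °C: -114.26 kJ/kg
condensation at 100 °C: -2256 kJ/kg
liquid 100→20.0 °C: -334.4 kJ/kg
Δh = -114.26 + -2256 + -334.4 = -2704.7 kJ/kg
Q = ṁ·Δh = 7.413 kg/s × -2704.7 kJ/kg = -20050 kJ/s
|Q| = 20050 kW = 72179 MJ/h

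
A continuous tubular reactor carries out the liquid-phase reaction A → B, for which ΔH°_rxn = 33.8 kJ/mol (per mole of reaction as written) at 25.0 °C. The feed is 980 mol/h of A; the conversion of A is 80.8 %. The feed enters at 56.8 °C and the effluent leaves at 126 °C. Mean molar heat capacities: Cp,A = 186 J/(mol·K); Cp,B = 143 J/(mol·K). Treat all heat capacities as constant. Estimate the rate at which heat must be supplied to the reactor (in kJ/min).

Q_in = 599 kJ/min

Extent of reaction ξ = 0.808 × 980 = 791.84 mol/h
Reaction term: ξ·ΔH°_rxn = 791.84 × 33.8 = 26764 kJ/h
Sensible, feed 56.8→25 °C: -5796.5 kJ/h
Outlet flows (mol/h): A 188.16, B 791.84
Sensible, products 25→126 °C: 14971 kJ/h
Q = ΔH = 35939 kJ/h = 9.9831 kW
Heat supplied = 598.98 kJ/min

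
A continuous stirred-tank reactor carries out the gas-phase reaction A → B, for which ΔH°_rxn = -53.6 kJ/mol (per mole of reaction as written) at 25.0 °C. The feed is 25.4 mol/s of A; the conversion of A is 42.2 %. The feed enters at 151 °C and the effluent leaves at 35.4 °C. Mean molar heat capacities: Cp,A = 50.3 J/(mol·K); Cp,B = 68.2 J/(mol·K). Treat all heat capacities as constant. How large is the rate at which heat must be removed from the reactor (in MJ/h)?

Q_out = 2590 MJ/h

Extent of reaction ξ = 0.422 × 25.4 = 10.719 mol/s
Reaction term: ξ·ΔH°_rxn = 10.719 × -53.6 = -574.53 kJ/s
Sensible, feed 151→25 °C: -160.98 kJ/s
Outlet flows (mol/s): A 14.681, B 10.719
Sensible, products 25→35.4 °C: 15.283 kJ/s
Q = ΔH = -720.23 kJ/s = -720.23 kW
Heat removed = 2592.8 MJ/h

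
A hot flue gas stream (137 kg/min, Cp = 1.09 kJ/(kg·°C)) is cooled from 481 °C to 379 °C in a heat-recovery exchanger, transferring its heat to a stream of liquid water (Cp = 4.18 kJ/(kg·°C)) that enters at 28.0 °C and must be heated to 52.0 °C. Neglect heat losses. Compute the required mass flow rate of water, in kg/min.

ṁ_c = 152 kg/min

Heat released by hot stream: Q = 137 × 1.09 × (481 − 379) = 15232 kJ/min
Energy balance on cold side (adiabatic exchanger): Q = ṁ_c·Cp_c·(T_c,out − T_c,in)
ṁ_c = 15232 / [4.18 × (52.0 − 28.0)] = 151.83 kg/min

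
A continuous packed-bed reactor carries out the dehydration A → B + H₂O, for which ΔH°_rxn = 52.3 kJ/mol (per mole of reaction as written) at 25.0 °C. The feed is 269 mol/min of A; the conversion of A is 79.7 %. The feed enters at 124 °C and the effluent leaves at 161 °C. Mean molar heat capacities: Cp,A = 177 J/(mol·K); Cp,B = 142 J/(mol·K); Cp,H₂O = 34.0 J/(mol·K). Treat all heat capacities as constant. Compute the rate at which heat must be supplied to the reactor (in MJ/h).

Extent of reaction ξ = 0.797 × 269 = 214.39 mol/min
Reaction term: ξ·ΔH°_rxn = 214.39 × 52.3 = 11213 kJ/min
Sensible, feed 124→25 °C: -4713.7 kJ/min
Outlet flows (mol/min): A 54.607, B 214.39, H₂O 214.39
Sensible, products 25→161 °C: 6446.2 kJ/min
Q = ΔH = 12945 kJ/min = 215.75 kW
Heat supplied = 776.72 MJ/h

Q_in = 777 MJ/h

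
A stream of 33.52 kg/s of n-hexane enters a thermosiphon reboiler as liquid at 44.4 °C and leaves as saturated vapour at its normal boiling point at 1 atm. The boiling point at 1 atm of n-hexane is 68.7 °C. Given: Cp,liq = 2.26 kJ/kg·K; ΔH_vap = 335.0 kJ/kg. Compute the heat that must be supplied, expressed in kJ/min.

Q = 784000 kJ/min

liquid 44.4→68.7 °C: 54.918 kJ/kg
vaporisation at 68.7 °C: 335 kJ/kg
Δh = 54.918 + 335 = 389.92 kJ/kg
Q = ṁ·Δh = 33.52 kg/s × 389.92 kJ/kg = 13070 kJ/s
|Q| = 13070 kW = 784200 kJ/min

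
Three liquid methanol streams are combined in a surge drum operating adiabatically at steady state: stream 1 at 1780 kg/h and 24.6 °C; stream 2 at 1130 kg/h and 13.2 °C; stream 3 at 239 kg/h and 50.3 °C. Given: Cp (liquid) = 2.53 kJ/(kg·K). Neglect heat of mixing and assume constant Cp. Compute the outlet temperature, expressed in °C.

T_out = 22.5 °C

Adiabatic, steady state ⇒ Σ ṁᵢCp,ᵢ(T_out − Tᵢ) = 0
Σ ṁᵢCp,ᵢTᵢ = 1780×2.53×24.6 + 1130×2.53×13.2 + 239×2.53×50.3 = 178940
Σ ṁᵢCp,ᵢ = 1780×2.53 + 1130×2.53 + 239×2.53 = 7967
T_out = 178940 / 7967 = 22.46 °C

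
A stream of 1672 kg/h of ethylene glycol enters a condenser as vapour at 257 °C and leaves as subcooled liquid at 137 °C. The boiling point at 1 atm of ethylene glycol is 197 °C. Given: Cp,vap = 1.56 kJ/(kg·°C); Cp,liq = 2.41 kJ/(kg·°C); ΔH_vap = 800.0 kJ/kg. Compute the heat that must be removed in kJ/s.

Q_c = 482 kJ/s

vapour 257→197 °C: -93.6 kJ/kg
condensation at 197 °C: -800 kJ/kg
liquid 197→137 °C: -144.6 kJ/kg
Δh = -93.6 + -800 + -144.6 = -1038.2 kJ/kg
Q = ṁ·Δh = 1672 kg/h × -1038.2 kJ/kg = -1.7359e+06 kJ/h
|Q| = 482.19 kW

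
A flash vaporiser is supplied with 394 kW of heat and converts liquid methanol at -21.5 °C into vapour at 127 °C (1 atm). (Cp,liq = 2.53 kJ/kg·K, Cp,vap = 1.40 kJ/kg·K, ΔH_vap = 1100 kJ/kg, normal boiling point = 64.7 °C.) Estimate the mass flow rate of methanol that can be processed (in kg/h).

Δh = 2.53×(64.7−-21.5) + 1100 + 1.40×(127−64.7) = 1405.3 kJ/kg
Q = 394 kW = 394 kJ/s = 1.4184e+06 kJ/h
ṁ = Q/Δh = 1.4184e+06 / 1405.3 = 1009.3 kg/h

ṁ = 1010 kg/h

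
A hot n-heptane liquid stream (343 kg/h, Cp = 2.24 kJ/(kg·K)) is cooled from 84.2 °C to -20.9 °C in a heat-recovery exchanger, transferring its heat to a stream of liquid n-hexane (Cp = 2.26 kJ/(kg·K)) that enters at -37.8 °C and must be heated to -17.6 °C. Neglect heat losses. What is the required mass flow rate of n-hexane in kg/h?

Heat released by hot stream: Q = 343 × 2.24 × (84.2 − -20.9) = 80750 kJ/h
Energy balance on cold side (adiabatic exchanger): Q = ṁ_c·Cp_c·(T_c,out − T_c,in)
ṁ_c = 80750 / [2.26 × (-17.6 − -37.8)] = 1768.8 kg/h

ṁ_c = 1770 kg/h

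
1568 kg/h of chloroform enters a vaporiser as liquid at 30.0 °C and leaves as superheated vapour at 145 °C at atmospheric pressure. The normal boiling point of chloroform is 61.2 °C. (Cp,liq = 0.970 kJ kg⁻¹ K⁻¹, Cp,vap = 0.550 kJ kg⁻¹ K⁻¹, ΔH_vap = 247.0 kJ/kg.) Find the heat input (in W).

liquid 30.0→61.2 °C: 30.264 kJ/kg
vaporisation at 61.2 °C: 247 kJ/kg
vapour 61.2→145 °C: 46.09 kJ/kg
Δh = 30.264 + 247 + 46.09 = 323.35 kJ/kg
Q = ṁ·Δh = 1568 kg/h × 323.35 kJ/kg = 507020 kJ/h
|Q| = 140.84 kW = 140840 W

Q = 141000 W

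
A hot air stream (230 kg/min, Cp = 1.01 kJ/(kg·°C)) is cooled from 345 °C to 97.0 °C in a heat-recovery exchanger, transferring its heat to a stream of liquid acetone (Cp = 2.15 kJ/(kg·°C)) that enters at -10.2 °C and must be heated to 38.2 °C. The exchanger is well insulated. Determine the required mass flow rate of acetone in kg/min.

ṁ_c = 554 kg/min

Heat released by hot stream: Q = 230 × 1.01 × (345 − 97.0) = 57610 kJ/min
Energy balance on cold side (adiabatic exchanger): Q = ṁ_c·Cp_c·(T_c,out − T_c,in)
ṁ_c = 57610 / [2.15 × (38.2 − -10.2)] = 553.63 kg/min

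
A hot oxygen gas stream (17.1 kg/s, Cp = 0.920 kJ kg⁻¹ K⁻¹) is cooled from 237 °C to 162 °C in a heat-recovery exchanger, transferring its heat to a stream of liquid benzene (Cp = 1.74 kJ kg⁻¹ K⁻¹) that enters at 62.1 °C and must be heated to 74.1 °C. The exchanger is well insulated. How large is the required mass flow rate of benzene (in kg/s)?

Heat released by hot stream: Q = 17.1 × 0.920 × (237 − 162) = 1179.9 kJ/s
Energy balance on cold side (adiabatic exchanger): Q = ṁ_c·Cp_c·(T_c,out − T_c,in)
ṁ_c = 1179.9 / [1.74 × (74.1 − 62.1)] = 56.509 kg/s

ṁ_c = 56.5 kg/s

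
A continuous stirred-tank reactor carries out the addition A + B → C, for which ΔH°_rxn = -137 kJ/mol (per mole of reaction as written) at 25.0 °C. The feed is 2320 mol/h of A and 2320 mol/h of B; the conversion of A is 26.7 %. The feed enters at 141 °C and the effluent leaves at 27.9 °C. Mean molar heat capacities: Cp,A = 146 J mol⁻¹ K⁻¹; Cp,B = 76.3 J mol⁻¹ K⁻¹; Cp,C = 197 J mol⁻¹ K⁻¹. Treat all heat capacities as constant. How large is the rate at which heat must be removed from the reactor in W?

Q_out = 39800 W

Extent of reaction ξ = 0.267 × 2320 = 619.44 mol/h
Reaction term: ξ·ΔH°_rxn = 619.44 × -137 = -84863 kJ/h
Sensible, feed 141→25 °C: -59825 kJ/h
Outlet flows (mol/h): A 1700.6, B 1700.6, C 619.44
Sensible, products 25→27.9 °C: 1450.2 kJ/h
Q = ΔH = -143240 kJ/h = -39.788 kW
Heat removed = 39788 W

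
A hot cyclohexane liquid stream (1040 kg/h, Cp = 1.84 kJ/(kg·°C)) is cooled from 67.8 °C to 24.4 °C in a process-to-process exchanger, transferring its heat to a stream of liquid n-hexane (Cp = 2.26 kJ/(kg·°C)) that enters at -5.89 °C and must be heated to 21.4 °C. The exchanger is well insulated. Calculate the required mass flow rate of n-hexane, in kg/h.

Heat released by hot stream: Q = 1040 × 1.84 × (67.8 − 24.4) = 83050 kJ/h
Energy balance on cold side (adiabatic exchanger): Q = ṁ_c·Cp_c·(T_c,out − T_c,in)
ṁ_c = 83050 / [2.26 × (21.4 − -5.89)] = 1346.6 kg/h

ṁ_c = 1350 kg/h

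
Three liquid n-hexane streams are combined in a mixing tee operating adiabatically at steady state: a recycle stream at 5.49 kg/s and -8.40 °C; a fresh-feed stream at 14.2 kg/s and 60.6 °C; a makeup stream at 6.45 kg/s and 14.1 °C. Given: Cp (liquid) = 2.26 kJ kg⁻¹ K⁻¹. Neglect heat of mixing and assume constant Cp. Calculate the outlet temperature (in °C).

Energy balance with Q = 0: Σ ṁᵢCp,ᵢ(T_out − Tᵢ) = 0
Σ ṁᵢCp,ᵢTᵢ = 5.49×2.26×-8.40 + 14.2×2.26×60.6 + 6.45×2.26×14.1 = 2046.1
Σ ṁᵢCp,ᵢ = 5.49×2.26 + 14.2×2.26 + 6.45×2.26 = 59.076
T_out = 2046.1 / 59.076 = 34.635 °C

T_out = 34.6 °C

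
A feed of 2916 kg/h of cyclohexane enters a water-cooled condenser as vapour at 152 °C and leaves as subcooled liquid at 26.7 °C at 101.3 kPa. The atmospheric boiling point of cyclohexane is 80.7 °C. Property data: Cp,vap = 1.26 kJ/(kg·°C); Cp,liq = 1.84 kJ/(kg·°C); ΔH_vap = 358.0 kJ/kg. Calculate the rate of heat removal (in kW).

Q_c = 443 kW

vapour 152→80.7 °C: -89.838 kJ/kg
condensation at 80.7 °C: -358 kJ/kg
liquid 80.7→26.7 °C: -99.36 kJ/kg
Δh = -89.838 + -358 + -99.36 = -547.2 kJ/kg
Q = ṁ·Δh = 2916 kg/h × -547.2 kJ/kg = -1.5956e+06 kJ/h
|Q| = 443.23 kW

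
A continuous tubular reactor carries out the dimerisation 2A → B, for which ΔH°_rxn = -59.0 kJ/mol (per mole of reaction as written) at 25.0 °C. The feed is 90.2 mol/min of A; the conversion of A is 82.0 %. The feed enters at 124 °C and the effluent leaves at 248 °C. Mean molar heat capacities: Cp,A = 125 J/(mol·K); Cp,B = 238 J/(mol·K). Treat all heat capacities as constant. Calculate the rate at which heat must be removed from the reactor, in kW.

Extent of reaction ξ = 0.820 × 90.2 / 2 = 36.982 mol/min
Reaction term: ξ·ΔH°_rxn = 36.982 × -59.0 = -2181.9 kJ/min
Sensible, feed 124→25 °C: -1116.2 kJ/min
Outlet flows (mol/min): A 16.236, B 36.982
Sensible, products 25→248 °C: 2415.4 kJ/min
Q = ΔH = -882.8 kJ/min = -14.713 kW
Heat removed = 14.713 kW

Q_out = 14.7 kW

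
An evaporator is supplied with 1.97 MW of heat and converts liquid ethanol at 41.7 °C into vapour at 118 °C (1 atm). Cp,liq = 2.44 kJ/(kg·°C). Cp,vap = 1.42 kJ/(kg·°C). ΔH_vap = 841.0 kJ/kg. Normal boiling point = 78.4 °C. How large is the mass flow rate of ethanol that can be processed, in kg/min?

ṁ = 120 kg/min

Δh = 2.44×(78.4−41.7) + 841.0 + 1.42×(118−78.4) = 986.78 kJ/kg
Q = 1.97 MW = 1970 kJ/s = 118200 kJ/min
ṁ = Q/Δh = 118200 / 986.78 = 119.78 kg/min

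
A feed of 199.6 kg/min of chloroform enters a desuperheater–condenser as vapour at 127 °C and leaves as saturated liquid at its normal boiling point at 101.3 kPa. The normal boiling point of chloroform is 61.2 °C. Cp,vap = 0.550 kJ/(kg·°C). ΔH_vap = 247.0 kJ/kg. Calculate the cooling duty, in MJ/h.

vapour 127→61.2 °C: -36.19 kJ/kg
condensation at 61.2 °C: -247 kJ/kg
Δh = -36.19 + -247 = -283.19 kJ/kg
Q = ṁ·Δh = 199.6 kg/min × -283.19 kJ/kg = -56525 kJ/min
|Q| = 942.08 kW = 3391.5 MJ/h

Q_c = 3390 MJ/h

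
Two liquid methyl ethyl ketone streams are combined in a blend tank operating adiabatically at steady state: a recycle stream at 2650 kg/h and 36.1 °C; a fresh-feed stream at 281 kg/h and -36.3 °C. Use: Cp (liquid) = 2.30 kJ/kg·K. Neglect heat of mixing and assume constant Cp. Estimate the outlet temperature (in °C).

T_out = 29.2 °C

Energy balance with Q = 0: Σ ṁᵢCp,ᵢ(T_out − Tᵢ) = 0
T_out = Σ ṁᵢCp,ᵢTᵢ / Σ ṁᵢCp,ᵢ
      = 196570 / 6741.3 = 29.159 °C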